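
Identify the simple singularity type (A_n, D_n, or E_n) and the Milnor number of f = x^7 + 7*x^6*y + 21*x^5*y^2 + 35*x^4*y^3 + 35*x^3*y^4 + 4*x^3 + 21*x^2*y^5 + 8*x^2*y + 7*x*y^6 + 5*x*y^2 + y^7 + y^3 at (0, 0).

Type D_{8}, Milnor number mu = 8.

The Hessian of f at 0 is [[0, 0], [0, 0]] with rank 0, so corank 2. A Groebner basis of the Jacobian ideal J(f) in C{x,y} is {-128*x*y/7 + y^6 - 64*y^2/7, x*y^2 + y^3/2, x^2 + 3*x*y/2 + y^2/2}; counting standard monomials gives mu = 8. Corank 2; j^3 = (x + y)*(2*x + y)^2 has shape L^2 M (L != M), so D-series; mu = 8 gives D_8.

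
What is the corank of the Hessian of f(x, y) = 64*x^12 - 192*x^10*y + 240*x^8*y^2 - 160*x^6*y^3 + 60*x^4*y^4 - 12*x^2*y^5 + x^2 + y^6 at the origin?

Hessian at 0 has rank 1.

1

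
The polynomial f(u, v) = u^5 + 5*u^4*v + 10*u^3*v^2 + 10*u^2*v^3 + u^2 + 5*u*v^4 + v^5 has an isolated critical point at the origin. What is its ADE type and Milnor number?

The Hessian of f at 0 is [[2, 0], [0, 0]] with rank 1, so corank 1. A Groebner basis of the Jacobian ideal J(f) in C{u,v} is {v^4, u}; counting standard monomials gives mu = 4. Corank 1: A-series; mu = 4 gives A_4.

Type A4, Milnor number mu = 4.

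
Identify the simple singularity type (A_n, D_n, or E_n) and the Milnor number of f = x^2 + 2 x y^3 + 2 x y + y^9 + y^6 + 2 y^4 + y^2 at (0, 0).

Type A_{8}, Milnor number mu = 8.

The Hessian of f at 0 has rank 1. Corank 1: A-series; mu = 8 gives A_8.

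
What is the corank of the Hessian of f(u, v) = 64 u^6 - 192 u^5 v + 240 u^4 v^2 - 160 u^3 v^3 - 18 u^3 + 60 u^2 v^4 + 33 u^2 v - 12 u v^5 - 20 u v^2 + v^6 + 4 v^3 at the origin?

2

The Hessian at 0 is [[0, 0], [0, 0]] of rank 0; hence corank 2.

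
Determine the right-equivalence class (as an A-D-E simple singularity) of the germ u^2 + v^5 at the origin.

A4

The Hessian of f at 0 is [[2, 0], [0, 0]] with rank 1, so corank 1. A Groebner basis of the Jacobian ideal J(f) in C{u,v} is {v^4, u}; counting standard monomials gives mu = 4. Corank 1: A-series; mu = 4 gives A_4.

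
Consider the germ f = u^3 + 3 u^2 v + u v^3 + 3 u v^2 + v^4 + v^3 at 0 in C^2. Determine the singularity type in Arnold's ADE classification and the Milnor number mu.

Type E7, Milnor number mu = 7.

The Hessian of f at 0 has rank 0. Corank 2; j^3 = (u + v)^3 is a perfect cube, so E-series; the 4-jet and mu = 7 give E_7.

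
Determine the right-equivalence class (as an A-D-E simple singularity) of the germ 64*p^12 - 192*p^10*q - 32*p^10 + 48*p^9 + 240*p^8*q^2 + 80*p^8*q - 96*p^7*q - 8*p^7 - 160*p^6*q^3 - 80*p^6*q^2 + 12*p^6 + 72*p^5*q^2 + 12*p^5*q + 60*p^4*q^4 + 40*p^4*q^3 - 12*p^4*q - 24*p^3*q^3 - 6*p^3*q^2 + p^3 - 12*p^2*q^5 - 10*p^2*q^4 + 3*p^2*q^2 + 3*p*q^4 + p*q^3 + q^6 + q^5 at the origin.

E7

The Hessian of f at 0 has rank 0. Corank 2; j^3 = p^3 is a perfect cube, so E-series; the 4-jet and mu = 7 give E_7.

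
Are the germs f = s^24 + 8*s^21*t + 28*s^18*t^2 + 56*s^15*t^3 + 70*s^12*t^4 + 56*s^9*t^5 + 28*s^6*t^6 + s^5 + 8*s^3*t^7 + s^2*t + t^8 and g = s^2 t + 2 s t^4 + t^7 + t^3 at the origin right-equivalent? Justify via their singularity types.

No.

The Hessian of f at 0 is [[0, 0], [0, 0]] with rank 0, so corank 2. A Groebner basis of the Jacobian ideal J(f) in C{s,t} is {s^2/8 + t^7, s^3, s*t}; counting standard monomials gives mu = 9. Corank 2; j^3 = s^2*t has shape L^2 M (L != M), so D-series; mu = 9 gives D_9. The Hessian of g at 0 is [[0, 0], [0, 0]] with rank 0, so corank 2. A Groebner basis of the Jacobian ideal J(g) in C{s,t} is {t^3, s^2 + 3*t^2, s*t}; counting standard monomials gives mu = 4. Corank 2; j^3 = t*(s^2 + t^2) splits into three distinct lines over C (the quadratic factor has nonzero discriminant), so D_4. f is D_9 but g is D_4, hence not right-equivalent.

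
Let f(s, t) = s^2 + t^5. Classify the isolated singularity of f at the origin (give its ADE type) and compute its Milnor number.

The Hessian of f at 0 has rank 1. Corank 1: A-series; mu = 4 gives A_4.

Type A4, Milnor number mu = 4.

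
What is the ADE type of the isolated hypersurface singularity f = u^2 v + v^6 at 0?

D_{7}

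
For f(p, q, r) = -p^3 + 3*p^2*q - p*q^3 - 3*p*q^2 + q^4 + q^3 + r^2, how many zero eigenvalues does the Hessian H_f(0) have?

The Hessian at 0 is [[0, 0, 0], [0, 0, 0], [0, 0, 2]] of rank 1; hence corank 2.

2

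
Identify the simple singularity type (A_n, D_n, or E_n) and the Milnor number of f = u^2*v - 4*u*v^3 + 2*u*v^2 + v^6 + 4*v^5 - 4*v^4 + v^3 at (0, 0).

The Hessian of f at 0 is [[0, 0], [0, 0]] with rank 0, so corank 2. A Groebner basis of the Jacobian ideal J(f) in C{u,v} is {u^3 - 2*u^2 + u*v^2 - 3*u*v - v^2, u^2*v + 2*u^2/3 + 2*u*v^2/3 + 7*u*v/6 + v^2/2, -u*v/2 + v^3 - v^2/2}; counting standard monomials gives mu = 7. Corank 2; j^3 = v*(u + v)^2 has shape L^2 M (L != M), so D-series; mu = 7 gives D_7.

Type D_7, Milnor number mu = 7.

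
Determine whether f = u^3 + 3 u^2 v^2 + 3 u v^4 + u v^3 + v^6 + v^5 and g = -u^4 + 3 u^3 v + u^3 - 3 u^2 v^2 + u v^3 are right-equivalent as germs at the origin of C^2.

Yes.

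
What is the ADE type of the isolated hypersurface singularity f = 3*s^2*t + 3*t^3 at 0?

The Hessian of f at 0 is [[0, 0], [0, 0]] with rank 0, so corank 2. A Groebner basis of the Jacobian ideal J(f) in C{s,t} is {t^3, s^2 + 3*t^2, s*t}; counting standard monomials gives mu = 4. Corank 2; j^3 = 3*t*(s^2 + t^2) splits into three distinct lines over C (the quadratic factor has nonzero discriminant), so D_4.

D_{4}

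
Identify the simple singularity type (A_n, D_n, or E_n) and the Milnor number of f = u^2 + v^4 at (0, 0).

The Hessian of f at 0 is [[2, 0], [0, 0]] with rank 1, so corank 1. A Groebner basis of the Jacobian ideal J(f) in C{u,v} is {v^3, u}; counting standard monomials gives mu = 3. Corank 1: A-series; mu = 3 gives A_3.

Type A_{3}, Milnor number mu = 3.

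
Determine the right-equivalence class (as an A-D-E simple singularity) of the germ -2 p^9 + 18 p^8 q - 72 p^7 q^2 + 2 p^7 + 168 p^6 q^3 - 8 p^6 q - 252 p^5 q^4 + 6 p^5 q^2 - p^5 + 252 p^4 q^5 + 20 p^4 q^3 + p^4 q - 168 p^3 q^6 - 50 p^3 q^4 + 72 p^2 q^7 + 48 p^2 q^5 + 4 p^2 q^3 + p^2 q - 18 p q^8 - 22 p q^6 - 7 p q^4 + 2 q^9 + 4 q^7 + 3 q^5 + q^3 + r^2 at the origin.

D4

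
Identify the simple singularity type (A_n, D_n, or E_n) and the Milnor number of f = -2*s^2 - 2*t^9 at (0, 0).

Type A_8, Milnor number mu = 8.

The Hessian of f at 0 has rank 1. Corank 1: A-series; mu = 8 gives A_8.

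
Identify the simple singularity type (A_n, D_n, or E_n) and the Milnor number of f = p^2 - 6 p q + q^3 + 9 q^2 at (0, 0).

The Hessian of f at 0 has rank 1. Corank 1: A-series; mu = 2 gives A_2.

Type A2, Milnor number mu = 2.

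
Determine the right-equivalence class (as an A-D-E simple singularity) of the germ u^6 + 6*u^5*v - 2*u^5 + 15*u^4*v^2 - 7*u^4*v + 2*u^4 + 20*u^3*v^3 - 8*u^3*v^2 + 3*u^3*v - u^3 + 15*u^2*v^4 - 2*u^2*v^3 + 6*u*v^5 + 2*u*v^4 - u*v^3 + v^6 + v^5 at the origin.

E_7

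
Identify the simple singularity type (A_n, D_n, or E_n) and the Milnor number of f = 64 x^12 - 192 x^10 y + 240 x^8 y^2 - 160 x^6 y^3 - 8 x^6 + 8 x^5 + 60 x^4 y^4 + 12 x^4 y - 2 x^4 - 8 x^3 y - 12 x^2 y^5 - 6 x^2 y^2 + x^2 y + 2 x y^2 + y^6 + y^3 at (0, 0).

Type D7, Milnor number mu = 7.

The Hessian of f at 0 has rank 0. Corank 2; j^3 = y*(x + y)^2 has shape L^2 M (L != M), so D-series; mu = 7 gives D_7.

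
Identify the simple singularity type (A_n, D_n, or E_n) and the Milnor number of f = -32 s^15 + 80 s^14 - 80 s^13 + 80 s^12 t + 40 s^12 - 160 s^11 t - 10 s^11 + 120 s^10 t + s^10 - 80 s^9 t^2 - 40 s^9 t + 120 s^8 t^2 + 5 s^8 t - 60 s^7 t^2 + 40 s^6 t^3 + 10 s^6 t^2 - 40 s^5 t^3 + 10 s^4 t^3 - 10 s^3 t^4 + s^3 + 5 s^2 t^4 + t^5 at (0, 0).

Type E8, Milnor number mu = 8.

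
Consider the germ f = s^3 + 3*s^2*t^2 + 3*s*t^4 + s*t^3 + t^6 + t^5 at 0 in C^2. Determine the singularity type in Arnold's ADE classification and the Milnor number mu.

The Hessian of f at 0 has rank 0. Corank 2; j^3 = s^3 is a perfect cube, so E-series; the 4-jet and mu = 7 give E_7.

Type E_7, Milnor number mu = 7.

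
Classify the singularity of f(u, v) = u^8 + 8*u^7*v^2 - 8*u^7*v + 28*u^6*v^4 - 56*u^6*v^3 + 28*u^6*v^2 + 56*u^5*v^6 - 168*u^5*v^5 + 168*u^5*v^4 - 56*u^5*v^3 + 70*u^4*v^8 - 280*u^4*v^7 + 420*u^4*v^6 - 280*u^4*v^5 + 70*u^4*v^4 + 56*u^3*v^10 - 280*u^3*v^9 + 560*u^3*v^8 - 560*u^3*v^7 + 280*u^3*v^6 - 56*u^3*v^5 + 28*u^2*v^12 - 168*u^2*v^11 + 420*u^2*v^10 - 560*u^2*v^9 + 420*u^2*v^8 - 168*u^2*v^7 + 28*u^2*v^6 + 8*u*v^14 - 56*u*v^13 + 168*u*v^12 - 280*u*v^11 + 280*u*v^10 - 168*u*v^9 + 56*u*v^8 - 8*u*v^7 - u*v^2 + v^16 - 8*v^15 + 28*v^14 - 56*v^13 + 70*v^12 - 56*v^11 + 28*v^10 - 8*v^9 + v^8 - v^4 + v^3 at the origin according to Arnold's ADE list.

The Hessian of f at 0 is [[0, 0], [0, 0]] with rank 0, so corank 2. A Groebner basis of the Jacobian ideal J(f) in C{u,v} is {u^7 - v^2/8, v^3, u*v - v^2}; counting standard monomials gives mu = 9. Corank 2; j^3 = -v^2*(u - v) has shape L^2 M (L != M), so D-series; mu = 9 gives D_9.

D9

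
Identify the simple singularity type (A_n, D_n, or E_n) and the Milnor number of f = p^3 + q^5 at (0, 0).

The Hessian of f at 0 is [[0, 0], [0, 0]] with rank 0, so corank 2. A Groebner basis of the Jacobian ideal J(f) in C{p,q} is {q^4, p^2}; counting standard monomials gives mu = 8. Corank 2; j^3 = p^3 is a perfect cube, so E-series; the 5-jet and mu = 8 give E_8.

Type E_{8}, Milnor number mu = 8.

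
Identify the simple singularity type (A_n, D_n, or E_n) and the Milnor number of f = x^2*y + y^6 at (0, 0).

Type D_{7}, Milnor number mu = 7.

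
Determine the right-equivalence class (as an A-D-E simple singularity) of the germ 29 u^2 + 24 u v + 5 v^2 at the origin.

The Hessian of f at 0 is [[58, 24], [24, 10]] with rank 2, so corank 0. A Groebner basis of the Jacobian ideal J(f) in C{u,v} is {u, v}; counting standard monomials gives mu = 1. Corank 0: nondegenerate Morse point, so A_1.

A_{1}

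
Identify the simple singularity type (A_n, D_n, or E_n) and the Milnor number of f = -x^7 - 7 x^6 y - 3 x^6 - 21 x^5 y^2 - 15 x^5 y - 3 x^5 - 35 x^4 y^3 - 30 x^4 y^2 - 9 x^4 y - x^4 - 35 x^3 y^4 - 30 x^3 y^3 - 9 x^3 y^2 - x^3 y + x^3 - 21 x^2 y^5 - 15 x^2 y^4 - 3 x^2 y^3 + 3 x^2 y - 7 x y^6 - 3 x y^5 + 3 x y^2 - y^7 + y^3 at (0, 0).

Type E_7, Milnor number mu = 7.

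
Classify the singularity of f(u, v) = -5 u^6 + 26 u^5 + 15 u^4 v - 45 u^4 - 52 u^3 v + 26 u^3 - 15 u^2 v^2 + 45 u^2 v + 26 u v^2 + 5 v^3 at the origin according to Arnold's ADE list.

D4

The Hessian of f at 0 has rank 0. Corank 2; j^3 = (2*u + v)*(13*u^2 + 16*u*v + 5*v^2) splits into three distinct lines over C (the quadratic factor has nonzero discriminant), so D_4.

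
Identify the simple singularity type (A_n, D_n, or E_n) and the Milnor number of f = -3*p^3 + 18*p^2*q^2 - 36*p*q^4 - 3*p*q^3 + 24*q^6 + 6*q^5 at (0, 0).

The Hessian of f at 0 has rank 0. Corank 2; j^3 = -3*p^3 is a perfect cube, so E-series; the 4-jet and mu = 7 give E_7.

Type E_7, Milnor number mu = 7.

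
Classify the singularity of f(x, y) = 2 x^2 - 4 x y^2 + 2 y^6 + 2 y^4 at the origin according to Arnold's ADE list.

The Hessian of f at 0 is [[4, 0], [0, 0]] with rank 1, so corank 1. A Groebner basis of the Jacobian ideal J(f) in C{x,y} is {x^3, x^2*y, -x + y^2}; counting standard monomials gives mu = 5. Corank 1: A-series; mu = 5 gives A_5.

A_5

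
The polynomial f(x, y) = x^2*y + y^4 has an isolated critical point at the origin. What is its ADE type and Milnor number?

Type D_5, Milnor number mu = 5.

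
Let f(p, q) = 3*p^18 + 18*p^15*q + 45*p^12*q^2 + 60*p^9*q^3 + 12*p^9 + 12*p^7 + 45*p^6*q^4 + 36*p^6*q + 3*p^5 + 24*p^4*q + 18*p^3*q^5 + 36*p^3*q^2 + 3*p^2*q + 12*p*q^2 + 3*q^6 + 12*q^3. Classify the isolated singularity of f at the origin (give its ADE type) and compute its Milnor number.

Type D7, Milnor number mu = 7.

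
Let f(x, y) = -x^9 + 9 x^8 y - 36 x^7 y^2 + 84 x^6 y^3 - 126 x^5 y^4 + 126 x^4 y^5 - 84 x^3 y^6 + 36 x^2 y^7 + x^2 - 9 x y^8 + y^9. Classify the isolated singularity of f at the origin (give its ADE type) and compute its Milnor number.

Type A_8, Milnor number mu = 8.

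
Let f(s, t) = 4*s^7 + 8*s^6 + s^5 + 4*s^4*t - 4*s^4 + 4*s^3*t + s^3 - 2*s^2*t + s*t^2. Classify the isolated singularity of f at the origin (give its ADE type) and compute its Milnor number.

Type D_6, Milnor number mu = 6.

The Hessian of f at 0 is [[0, 0], [0, 0]] with rank 0, so corank 2. A Groebner basis of the Jacobian ideal J(f) in C{s,t} is {s^3 - 3*s^2/2 + 5*s*t/2 - t^2, s^2*t - 7*s^2/2 + 13*s*t/2 - 3*t^2, -11*s^2/2 + s*t^2 + 21*s*t/2 - 5*t^2, -15*s^2/2 + 29*s*t/2 + t^3 - 7*t^2}; counting standard monomials gives mu = 6. Corank 2; j^3 = s*(s - t)^2 has shape L^2 M (L != M), so D-series; mu = 6 gives D_6.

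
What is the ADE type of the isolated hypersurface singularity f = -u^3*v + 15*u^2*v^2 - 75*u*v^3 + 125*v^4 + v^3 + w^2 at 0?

E7

The Hessian of f at 0 has rank 1. Corank 2; j^3 = v^3 is a perfect cube, so E-series; the 4-jet and mu = 7 give E_7.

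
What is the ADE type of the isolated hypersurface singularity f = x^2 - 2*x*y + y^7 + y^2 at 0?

The Hessian of f at 0 has rank 1. Corank 1: A-series; mu = 6 gives A_6.

A_{6}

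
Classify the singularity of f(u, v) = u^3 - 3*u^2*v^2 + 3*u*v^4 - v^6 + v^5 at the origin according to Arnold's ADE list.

E_{8}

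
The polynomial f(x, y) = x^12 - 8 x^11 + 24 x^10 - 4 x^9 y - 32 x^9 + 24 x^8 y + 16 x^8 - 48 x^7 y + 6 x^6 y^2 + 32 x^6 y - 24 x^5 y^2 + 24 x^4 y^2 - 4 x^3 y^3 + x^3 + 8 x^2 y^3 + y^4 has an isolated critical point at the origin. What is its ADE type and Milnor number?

Type E6, Milnor number mu = 6.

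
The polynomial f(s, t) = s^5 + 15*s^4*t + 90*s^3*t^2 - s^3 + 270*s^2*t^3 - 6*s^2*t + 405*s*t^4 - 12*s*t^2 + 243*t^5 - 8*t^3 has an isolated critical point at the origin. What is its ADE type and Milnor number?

The Hessian of f at 0 is [[0, 0], [0, 0]] with rank 0, so corank 2. A Groebner basis of the Jacobian ideal J(f) in C{s,t} is {t^5, s*t^3 + 9*t^4/4, s^2 + 4*s*t + 4*t^2}; counting standard monomials gives mu = 8. Corank 2; j^3 = -(s + 2*t)^3 is a perfect cube, so E-series; the 5-jet and mu = 8 give E_8.

Type E_{8}, Milnor number mu = 8.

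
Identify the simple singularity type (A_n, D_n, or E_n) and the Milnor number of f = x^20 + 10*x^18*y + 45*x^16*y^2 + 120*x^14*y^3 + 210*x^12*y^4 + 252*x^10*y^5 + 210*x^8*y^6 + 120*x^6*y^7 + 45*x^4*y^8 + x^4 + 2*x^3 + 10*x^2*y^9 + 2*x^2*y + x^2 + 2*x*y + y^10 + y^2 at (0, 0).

The Hessian of f at 0 has rank 1. Corank 1: A-series; mu = 9 gives A_9.

Type A9, Milnor number mu = 9.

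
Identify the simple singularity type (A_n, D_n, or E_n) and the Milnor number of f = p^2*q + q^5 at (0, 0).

The Hessian of f at 0 is [[0, 0], [0, 0]] with rank 0, so corank 2. A Groebner basis of the Jacobian ideal J(f) in C{p,q} is {p^2/5 + q^4, p^3, p*q}; counting standard monomials gives mu = 6. Corank 2; j^3 = p^2*q has shape L^2 M (L != M), so D-series; mu = 6 gives D_6.

Type D_6, Milnor number mu = 6.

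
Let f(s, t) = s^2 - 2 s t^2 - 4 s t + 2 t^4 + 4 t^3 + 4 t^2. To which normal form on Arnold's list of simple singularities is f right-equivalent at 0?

The Hessian of f at 0 has rank 1. Corank 1: A-series; mu = 3 gives A_3.

A_{3}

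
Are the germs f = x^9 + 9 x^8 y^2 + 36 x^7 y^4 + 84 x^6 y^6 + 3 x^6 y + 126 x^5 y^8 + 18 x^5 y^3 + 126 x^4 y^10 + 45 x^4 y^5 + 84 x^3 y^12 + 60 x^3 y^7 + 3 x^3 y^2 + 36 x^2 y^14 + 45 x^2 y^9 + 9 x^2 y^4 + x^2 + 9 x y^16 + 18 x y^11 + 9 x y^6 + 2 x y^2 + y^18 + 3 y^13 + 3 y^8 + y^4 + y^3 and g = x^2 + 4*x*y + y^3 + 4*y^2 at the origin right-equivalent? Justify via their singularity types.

Yes.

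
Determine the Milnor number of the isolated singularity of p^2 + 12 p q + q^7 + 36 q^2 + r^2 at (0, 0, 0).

6

The Hessian of f at 0 is [[2, 12, 0], [12, 72, 0], [0, 0, 2]] with rank 2, so corank 1. A Groebner basis of the Jacobian ideal J(f) in C{p,q,r} is {q^6, p + 6*q, r}; counting standard monomials gives mu = 6. Corank 1: A-series; mu = 6 gives A_6.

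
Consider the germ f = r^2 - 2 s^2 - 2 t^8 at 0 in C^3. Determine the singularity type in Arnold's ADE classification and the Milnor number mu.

The Hessian of f at 0 is [[-4, 0, 0], [0, 0, 0], [0, 0, 2]] with rank 2, so corank 1. A Groebner basis of the Jacobian ideal J(f) in C{s,t,r} is {t^7, s, r}; counting standard monomials gives mu = 7. Corank 1: A-series; mu = 7 gives A_7.

Type A_7, Milnor number mu = 7.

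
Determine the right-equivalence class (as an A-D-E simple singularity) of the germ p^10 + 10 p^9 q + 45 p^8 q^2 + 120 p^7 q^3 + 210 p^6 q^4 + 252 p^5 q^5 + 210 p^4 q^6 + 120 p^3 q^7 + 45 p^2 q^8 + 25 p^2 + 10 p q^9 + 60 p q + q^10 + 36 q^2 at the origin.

A9

The Hessian of f at 0 is [[50, 60], [60, 72]] with rank 1, so corank 1. A Groebner basis of the Jacobian ideal J(f) in C{p,q} is {q^9, p + 6*q/5}; counting standard monomials gives mu = 9. Corank 1: A-series; mu = 9 gives A_9.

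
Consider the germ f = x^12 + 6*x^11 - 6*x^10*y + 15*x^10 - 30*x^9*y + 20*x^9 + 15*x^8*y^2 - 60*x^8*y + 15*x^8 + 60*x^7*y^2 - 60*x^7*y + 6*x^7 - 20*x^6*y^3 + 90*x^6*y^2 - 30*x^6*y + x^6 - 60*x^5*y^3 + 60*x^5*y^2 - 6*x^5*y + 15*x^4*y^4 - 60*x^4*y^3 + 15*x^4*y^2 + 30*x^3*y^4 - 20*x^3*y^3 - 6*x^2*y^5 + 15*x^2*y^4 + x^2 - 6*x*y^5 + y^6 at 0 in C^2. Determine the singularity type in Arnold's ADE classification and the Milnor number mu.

Type A5, Milnor number mu = 5.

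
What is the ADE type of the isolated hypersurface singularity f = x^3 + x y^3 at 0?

E7

The Hessian of f at 0 has rank 0. Corank 2; j^3 = x^3 is a perfect cube, so E-series; the 4-jet and mu = 7 give E_7.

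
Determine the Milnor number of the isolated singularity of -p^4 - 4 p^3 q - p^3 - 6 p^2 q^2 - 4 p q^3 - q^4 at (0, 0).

6

The Hessian of f at 0 is [[0, 0], [0, 0]] with rank 0, so corank 2. A Groebner basis of the Jacobian ideal J(f) in C{p,q} is {q^4, p*q^2 + q^3/3, p^2}; counting standard monomials gives mu = 6. Corank 2; j^3 = -p^3 is a perfect cube, so E-series; the 4-jet and mu = 6 give E_6.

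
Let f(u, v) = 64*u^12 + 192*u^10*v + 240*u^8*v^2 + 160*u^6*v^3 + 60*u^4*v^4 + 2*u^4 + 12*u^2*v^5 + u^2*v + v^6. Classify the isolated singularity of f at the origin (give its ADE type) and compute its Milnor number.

Type D7, Milnor number mu = 7.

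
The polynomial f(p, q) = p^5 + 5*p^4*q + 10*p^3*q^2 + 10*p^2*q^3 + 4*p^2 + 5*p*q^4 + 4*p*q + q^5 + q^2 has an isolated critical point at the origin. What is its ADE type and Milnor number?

The Hessian of f at 0 is [[8, 4], [4, 2]] with rank 1, so corank 1. A Groebner basis of the Jacobian ideal J(f) in C{p,q} is {q^4, p + q/2}; counting standard monomials gives mu = 4. Corank 1: A-series; mu = 4 gives A_4.

Type A_{4}, Milnor number mu = 4.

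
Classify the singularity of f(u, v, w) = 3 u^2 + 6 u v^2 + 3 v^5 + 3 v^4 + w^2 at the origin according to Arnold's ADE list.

The Hessian of f at 0 has rank 2. Corank 1: A-series; mu = 4 gives A_4.

A_4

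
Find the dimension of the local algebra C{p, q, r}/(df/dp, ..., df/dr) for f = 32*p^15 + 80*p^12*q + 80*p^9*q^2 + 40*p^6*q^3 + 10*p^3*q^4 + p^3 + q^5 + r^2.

8

The Hessian of f at 0 has rank 1. Corank 2; j^3 = p^3 is a perfect cube, so E-series; the 5-jet and mu = 8 give E_8.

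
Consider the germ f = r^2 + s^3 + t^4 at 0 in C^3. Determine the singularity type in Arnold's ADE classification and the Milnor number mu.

The Hessian of f at 0 has rank 1. Corank 2; j^3 = s^3 is a perfect cube, so E-series; the 4-jet and mu = 6 give E_6.

Type E_6, Milnor number mu = 6.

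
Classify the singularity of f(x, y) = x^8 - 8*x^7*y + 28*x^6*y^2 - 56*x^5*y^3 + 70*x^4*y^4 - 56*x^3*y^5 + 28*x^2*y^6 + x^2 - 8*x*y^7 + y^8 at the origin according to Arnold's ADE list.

A_7

The Hessian of f at 0 has rank 1. Corank 1: A-series; mu = 7 gives A_7.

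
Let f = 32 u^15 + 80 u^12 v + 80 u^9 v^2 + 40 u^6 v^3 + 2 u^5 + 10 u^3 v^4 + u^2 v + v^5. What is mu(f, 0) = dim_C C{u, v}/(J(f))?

6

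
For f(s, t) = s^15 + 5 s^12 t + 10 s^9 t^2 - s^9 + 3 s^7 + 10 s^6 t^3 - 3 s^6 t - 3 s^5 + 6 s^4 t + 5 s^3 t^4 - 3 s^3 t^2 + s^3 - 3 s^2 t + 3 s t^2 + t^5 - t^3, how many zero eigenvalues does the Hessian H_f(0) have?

The Hessian at 0 is [[0, 0], [0, 0]] of rank 0; hence corank 2.

2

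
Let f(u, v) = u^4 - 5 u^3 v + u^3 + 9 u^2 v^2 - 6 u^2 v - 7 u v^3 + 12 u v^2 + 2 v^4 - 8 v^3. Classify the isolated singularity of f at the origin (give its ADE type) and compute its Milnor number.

The Hessian of f at 0 has rank 0. Corank 2; j^3 = (u - 2*v)^3 is a perfect cube, so E-series; the 4-jet and mu = 7 give E_7.

Type E_{7}, Milnor number mu = 7.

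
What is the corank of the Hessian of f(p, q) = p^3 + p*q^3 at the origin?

2

Hessian at 0 has rank 0.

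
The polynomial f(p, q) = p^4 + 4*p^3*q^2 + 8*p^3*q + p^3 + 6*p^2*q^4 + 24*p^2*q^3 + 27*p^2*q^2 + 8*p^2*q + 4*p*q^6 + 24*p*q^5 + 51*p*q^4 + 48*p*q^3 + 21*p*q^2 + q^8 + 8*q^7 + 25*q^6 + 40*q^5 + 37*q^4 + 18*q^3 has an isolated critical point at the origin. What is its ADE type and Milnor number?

Type D_5, Milnor number mu = 5.

The Hessian of f at 0 has rank 0. Corank 2; j^3 = (p + 2*q)*(p + 3*q)^2 has shape L^2 M (L != M), so D-series; mu = 5 gives D_5.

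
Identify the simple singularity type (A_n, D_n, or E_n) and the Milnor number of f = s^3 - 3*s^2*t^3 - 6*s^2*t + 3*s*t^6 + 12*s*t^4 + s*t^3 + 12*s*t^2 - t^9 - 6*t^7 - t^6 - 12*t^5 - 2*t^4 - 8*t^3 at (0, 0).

Type E7, Milnor number mu = 7.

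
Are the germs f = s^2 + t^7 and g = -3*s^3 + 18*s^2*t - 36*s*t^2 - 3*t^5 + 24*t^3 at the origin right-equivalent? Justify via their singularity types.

The Hessian of f at 0 has rank 1. Corank 1: A-series; mu = 6 gives A_6. The Hessian of g at 0 has rank 0. Corank 2; j^3 = -3*(s - 2*t)^3 is a perfect cube, so E-series; the 5-jet and mu = 8 give E_8. f is A_6 but g is E_8, hence not right-equivalent.

No.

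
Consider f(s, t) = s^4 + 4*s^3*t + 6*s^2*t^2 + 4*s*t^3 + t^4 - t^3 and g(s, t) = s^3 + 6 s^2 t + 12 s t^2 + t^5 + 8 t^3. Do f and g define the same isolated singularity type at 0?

The Hessian of f at 0 has rank 0. Corank 2; j^3 = -t^3 is a perfect cube, so E-series; the 4-jet and mu = 6 give E_6. The Hessian of g at 0 has rank 0. Corank 2; j^3 = (s + 2*t)^3 is a perfect cube, so E-series; the 5-jet and mu = 8 give E_8. f is E_6 but g is E_8, hence not right-equivalent.

No.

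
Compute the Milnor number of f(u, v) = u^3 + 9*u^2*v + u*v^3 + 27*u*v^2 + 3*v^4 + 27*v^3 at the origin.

The Hessian of f at 0 is [[0, 0], [0, 0]] with rank 0, so corank 2. A Groebner basis of the Jacobian ideal J(f) in C{u,v} is {u^3 + 9*u^2*v + 162*u^2 + 972*u*v + 1458*v^2, -9*u^2 + u*v^2 - 54*u*v - 81*v^2, 3*u^2 + 18*u*v + v^3 + 27*v^2}; counting standard monomials gives mu = 7. Corank 2; j^3 = (u + 3*v)^3 is a perfect cube, so E-series; the 4-jet and mu = 7 give E_7.

7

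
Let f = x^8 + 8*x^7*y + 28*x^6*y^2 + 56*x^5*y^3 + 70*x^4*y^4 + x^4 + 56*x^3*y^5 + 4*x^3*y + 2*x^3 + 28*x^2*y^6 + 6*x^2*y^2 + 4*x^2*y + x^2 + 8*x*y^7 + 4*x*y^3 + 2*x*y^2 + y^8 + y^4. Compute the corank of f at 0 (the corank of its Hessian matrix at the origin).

The Hessian at 0 is [[2, 0], [0, 0]] of rank 1; hence corank 1.

1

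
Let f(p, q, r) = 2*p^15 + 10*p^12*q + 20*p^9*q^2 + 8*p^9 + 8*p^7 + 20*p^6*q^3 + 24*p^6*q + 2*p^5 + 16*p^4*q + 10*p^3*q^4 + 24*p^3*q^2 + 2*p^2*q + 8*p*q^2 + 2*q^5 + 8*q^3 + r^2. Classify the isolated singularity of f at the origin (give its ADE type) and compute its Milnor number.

Type D_{6}, Milnor number mu = 6.

The Hessian of f at 0 is [[0, 0, 0], [0, 0, 0], [0, 0, 2]] with rank 1, so corank 2. A Groebner basis of the Jacobian ideal J(f) in C{p,q,r} is {-p*q/16 + q^4 - q^2/8, p*q^2 + 2*q^3, p^2 + 69*p*q/16 + 37*q^2/8, r}; counting standard monomials gives mu = 6. Corank 2; j^3 = 2*q*(p + 2*q)^2 has shape L^2 M (L != M), so D-series; mu = 6 gives D_6.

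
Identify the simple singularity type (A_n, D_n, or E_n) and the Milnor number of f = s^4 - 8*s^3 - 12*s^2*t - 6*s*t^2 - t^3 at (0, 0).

The Hessian of f at 0 is [[0, 0], [0, 0]] with rank 0, so corank 2. A Groebner basis of the Jacobian ideal J(f) in C{s,t} is {t^4, s*t^2 + t^3/3, s^2 + s*t + t^2/4}; counting standard monomials gives mu = 6. Corank 2; j^3 = -(2*s + t)^3 is a perfect cube, so E-series; the 4-jet and mu = 6 give E_6.

Type E_{6}, Milnor number mu = 6.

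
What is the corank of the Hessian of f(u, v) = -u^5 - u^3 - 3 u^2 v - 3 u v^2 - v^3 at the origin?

Hessian at 0 has rank 0.

2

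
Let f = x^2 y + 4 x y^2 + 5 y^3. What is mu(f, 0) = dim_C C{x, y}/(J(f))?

4

The Hessian of f at 0 has rank 0. Corank 2; j^3 = y*(x^2 + 4*x*y + 5*y^2) splits into three distinct lines over C (the quadratic factor has nonzero discriminant), so D_4.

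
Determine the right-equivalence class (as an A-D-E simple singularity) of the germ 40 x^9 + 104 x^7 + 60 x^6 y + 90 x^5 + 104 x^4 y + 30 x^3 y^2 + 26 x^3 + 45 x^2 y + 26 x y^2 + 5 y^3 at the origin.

The Hessian of f at 0 has rank 0. Corank 2; j^3 = (2*x + y)*(13*x^2 + 16*x*y + 5*y^2) splits into three distinct lines over C (the quadratic factor has nonzero discriminant), so D_4.

D_4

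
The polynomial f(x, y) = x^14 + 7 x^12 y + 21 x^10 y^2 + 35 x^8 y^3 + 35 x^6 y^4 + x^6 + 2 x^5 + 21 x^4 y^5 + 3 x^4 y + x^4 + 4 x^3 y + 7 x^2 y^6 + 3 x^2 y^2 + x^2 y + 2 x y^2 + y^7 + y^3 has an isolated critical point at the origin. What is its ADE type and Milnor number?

The Hessian of f at 0 is [[0, 0], [0, 0]] with rank 0, so corank 2. A Groebner basis of the Jacobian ideal J(f) in C{x,y} is {-x^2/6 + x*y^3 - 5*x*y^2/2 + x*y/3 - 11*y^3/6 + y^2/2, x^2/2 + 7*x*y^2/2 + y^4 + 5*y^3/2 - y^2/2, x^3 - x^2/6 + 7*x*y^2/2 - 11*x*y/3 + 7*y^3/6 - 7*y^2/2, x^2*y + x*y + y^2}; counting standard monomials gives mu = 8. Corank 2; j^3 = y*(x + y)^2 has shape L^2 M (L != M), so D-series; mu = 8 gives D_8.

Type D8, Milnor number mu = 8.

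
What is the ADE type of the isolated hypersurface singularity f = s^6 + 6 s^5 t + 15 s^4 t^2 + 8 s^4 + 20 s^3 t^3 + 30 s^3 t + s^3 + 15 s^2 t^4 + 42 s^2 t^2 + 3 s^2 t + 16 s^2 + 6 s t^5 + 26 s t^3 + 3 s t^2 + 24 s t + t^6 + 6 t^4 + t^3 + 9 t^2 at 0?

A2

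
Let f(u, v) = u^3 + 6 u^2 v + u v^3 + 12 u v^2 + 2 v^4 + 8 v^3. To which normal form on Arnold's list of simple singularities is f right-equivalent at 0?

E_{7}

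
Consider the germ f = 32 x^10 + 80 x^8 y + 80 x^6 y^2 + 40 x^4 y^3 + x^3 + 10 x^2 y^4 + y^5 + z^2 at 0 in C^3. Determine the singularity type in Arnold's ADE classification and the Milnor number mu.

The Hessian of f at 0 has rank 1. Corank 2; j^3 = x^3 is a perfect cube, so E-series; the 5-jet and mu = 8 give E_8.

Type E8, Milnor number mu = 8.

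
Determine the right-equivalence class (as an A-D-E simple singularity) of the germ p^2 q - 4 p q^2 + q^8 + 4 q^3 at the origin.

D_{9}

The Hessian of f at 0 is [[0, 0], [0, 0]] with rank 0, so corank 2. A Groebner basis of the Jacobian ideal J(f) in C{p,q} is {p^2/8 + q^7 - q^2/2, p^3 - 8*q^3, p*q - 2*q^2}; counting standard monomials gives mu = 9. Corank 2; j^3 = q*(p - 2*q)^2 has shape L^2 M (L != M), so D-series; mu = 9 gives D_9.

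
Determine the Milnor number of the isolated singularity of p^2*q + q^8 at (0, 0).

9

The Hessian of f at 0 has rank 0. Corank 2; j^3 = p^2*q has shape L^2 M (L != M), so D-series; mu = 9 gives D_9.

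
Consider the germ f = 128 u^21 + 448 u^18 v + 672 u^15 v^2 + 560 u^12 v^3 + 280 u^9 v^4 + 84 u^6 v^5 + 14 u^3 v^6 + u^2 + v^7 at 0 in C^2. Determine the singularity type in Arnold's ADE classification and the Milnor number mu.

Type A6, Milnor number mu = 6.

The Hessian of f at 0 is [[2, 0], [0, 0]] with rank 1, so corank 1. A Groebner basis of the Jacobian ideal J(f) in C{u,v} is {v^6, u}; counting standard monomials gives mu = 6. Corank 1: A-series; mu = 6 gives A_6.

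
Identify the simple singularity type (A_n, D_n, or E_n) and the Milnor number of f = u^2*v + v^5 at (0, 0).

Type D_6, Milnor number mu = 6.

The Hessian of f at 0 has rank 0. Corank 2; j^3 = u^2*v has shape L^2 M (L != M), so D-series; mu = 6 gives D_6.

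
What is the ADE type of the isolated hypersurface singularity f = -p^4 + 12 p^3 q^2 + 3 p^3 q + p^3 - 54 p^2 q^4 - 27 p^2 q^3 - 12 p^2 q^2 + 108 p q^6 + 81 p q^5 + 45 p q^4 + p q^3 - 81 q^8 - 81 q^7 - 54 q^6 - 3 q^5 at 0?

E7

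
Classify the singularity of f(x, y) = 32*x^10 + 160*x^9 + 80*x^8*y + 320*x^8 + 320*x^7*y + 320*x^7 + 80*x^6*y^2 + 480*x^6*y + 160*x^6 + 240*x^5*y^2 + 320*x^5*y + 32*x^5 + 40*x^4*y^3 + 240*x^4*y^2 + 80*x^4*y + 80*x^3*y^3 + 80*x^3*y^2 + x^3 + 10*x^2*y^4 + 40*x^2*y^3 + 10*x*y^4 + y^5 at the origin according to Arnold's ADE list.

E_{8}

The Hessian of f at 0 has rank 0. Corank 2; j^3 = x^3 is a perfect cube, so E-series; the 5-jet and mu = 8 give E_8.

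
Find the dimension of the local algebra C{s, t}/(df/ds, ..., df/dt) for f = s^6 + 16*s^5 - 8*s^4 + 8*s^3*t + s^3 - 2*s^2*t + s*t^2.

7

The Hessian of f at 0 has rank 0. Corank 2; j^3 = s*(s - t)^2 has shape L^2 M (L != M), so D-series; mu = 7 gives D_7.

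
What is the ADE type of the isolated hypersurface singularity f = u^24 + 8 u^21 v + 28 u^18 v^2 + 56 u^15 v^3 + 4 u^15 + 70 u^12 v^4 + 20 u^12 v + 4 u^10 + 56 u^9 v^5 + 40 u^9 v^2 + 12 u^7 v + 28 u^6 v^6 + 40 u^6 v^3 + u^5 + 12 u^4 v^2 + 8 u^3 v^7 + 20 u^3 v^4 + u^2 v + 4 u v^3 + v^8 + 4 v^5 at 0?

D_{9}

The Hessian of f at 0 is [[0, 0], [0, 0]] with rank 0, so corank 2. A Groebner basis of the Jacobian ideal J(f) in C{u,v} is {u^4, u^3*v - u^2 - 2*u*v^2, u^3/2 + u^2*v^2, u*v/2 + v^3}; counting standard monomials gives mu = 9. Corank 2; j^3 = u^2*v has shape L^2 M (L != M), so D-series; mu = 9 gives D_9.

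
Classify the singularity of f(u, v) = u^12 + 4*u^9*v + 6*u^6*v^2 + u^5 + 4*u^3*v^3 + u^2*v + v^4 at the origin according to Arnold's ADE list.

D_{5}

The Hessian of f at 0 has rank 0. Corank 2; j^3 = u^2*v has shape L^2 M (L != M), so D-series; mu = 5 gives D_5.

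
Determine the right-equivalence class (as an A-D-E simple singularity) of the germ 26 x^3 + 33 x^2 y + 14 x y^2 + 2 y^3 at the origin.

The Hessian of f at 0 has rank 0. Corank 2; j^3 = (2*x + y)*(13*x^2 + 10*x*y + 2*y^2) splits into three distinct lines over C (the quadratic factor has nonzero discriminant), so D_4.

D_{4}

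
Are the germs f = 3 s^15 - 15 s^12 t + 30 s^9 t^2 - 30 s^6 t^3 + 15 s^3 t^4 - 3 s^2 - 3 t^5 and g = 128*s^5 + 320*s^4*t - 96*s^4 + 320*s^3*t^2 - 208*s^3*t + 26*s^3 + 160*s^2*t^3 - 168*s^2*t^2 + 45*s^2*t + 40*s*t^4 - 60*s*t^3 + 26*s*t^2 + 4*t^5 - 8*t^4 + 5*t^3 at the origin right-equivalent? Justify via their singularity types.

No.

The Hessian of f at 0 is [[-6, 0], [0, 0]] with rank 1, so corank 1. A Groebner basis of the Jacobian ideal J(f) in C{s,t} is {t^4, s}; counting standard monomials gives mu = 4. Corank 1: A-series; mu = 4 gives A_4. The Hessian of g at 0 is [[0, 0], [0, 0]] with rank 0, so corank 2. A Groebner basis of the Jacobian ideal J(g) in C{s,t} is {t^3, s^2 + t^2/3, s*t}; counting standard monomials gives mu = 4. Corank 2; j^3 = (2*s + t)*(13*s^2 + 16*s*t + 5*t^2) splits into three distinct lines over C (the quadratic factor has nonzero discriminant), so D_4. f is A_4 but g is D_4, hence not right-equivalent.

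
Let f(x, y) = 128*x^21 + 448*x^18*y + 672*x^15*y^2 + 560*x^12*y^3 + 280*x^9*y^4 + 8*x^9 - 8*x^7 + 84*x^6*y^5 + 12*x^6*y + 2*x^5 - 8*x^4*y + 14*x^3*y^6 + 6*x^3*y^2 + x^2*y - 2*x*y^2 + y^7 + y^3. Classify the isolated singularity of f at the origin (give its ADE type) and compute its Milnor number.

Type D8, Milnor number mu = 8.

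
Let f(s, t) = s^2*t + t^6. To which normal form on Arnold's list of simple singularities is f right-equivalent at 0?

D_{7}

The Hessian of f at 0 has rank 0. Corank 2; j^3 = s^2*t has shape L^2 M (L != M), so D-series; mu = 7 gives D_7.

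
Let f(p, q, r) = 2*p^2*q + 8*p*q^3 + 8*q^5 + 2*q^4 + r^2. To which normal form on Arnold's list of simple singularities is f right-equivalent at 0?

The Hessian of f at 0 has rank 1. Corank 2; j^3 = 2*p^2*q has shape L^2 M (L != M), so D-series; mu = 5 gives D_5.

D_5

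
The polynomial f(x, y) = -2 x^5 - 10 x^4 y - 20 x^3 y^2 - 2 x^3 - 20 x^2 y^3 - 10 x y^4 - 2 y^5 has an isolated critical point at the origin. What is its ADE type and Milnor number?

The Hessian of f at 0 has rank 0. Corank 2; j^3 = -2*x^3 is a perfect cube, so E-series; the 5-jet and mu = 8 give E_8.

Type E_8, Milnor number mu = 8.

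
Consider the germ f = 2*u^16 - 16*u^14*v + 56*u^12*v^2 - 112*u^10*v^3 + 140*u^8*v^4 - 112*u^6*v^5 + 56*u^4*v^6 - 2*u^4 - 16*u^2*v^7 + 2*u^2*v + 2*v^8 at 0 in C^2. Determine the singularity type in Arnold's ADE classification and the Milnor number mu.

Type D_{9}, Milnor number mu = 9.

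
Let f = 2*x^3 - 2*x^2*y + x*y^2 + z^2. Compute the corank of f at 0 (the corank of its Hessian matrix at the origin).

Hessian at 0 has rank 1.

2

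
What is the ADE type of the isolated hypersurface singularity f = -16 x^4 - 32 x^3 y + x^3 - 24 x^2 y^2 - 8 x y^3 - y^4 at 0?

The Hessian of f at 0 is [[0, 0], [0, 0]] with rank 0, so corank 2. A Groebner basis of the Jacobian ideal J(f) in C{x,y} is {y^4, x*y^2 + y^3/6, x^2}; counting standard monomials gives mu = 6. Corank 2; j^3 = x^3 is a perfect cube, so E-series; the 4-jet and mu = 6 give E_6.

E_6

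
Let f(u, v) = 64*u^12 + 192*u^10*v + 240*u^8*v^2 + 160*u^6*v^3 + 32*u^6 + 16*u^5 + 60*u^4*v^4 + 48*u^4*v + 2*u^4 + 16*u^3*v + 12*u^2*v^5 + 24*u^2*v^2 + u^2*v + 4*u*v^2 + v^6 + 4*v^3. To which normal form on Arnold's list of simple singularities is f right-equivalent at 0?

D_7

The Hessian of f at 0 is [[0, 0], [0, 0]] with rank 0, so corank 2. A Groebner basis of the Jacobian ideal J(f) in C{u,v} is {10*u^2/1533 + 14333*u*v/392448 + v^4 + 4093*v^3/24528 + 3071*v^2/65408, u^3 + 128*u^2/511 + 1027*u*v/2044 + 4*v^3/511 + 3*v^2/1022, u^2*v + u*v/4 + v^2/2, -32*u^2/1533 + u*v^2 - 4093*u*v/24528 + 1021*v^3/1533 - 1023*v^2/4088}; counting standard monomials gives mu = 7. Corank 2; j^3 = v*(u + 2*v)^2 has shape L^2 M (L != M), so D-series; mu = 7 gives D_7.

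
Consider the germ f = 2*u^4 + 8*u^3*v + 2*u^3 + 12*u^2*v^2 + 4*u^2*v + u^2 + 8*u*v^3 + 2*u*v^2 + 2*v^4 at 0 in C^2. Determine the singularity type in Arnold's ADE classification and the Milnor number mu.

The Hessian of f at 0 has rank 1. Corank 1: A-series; mu = 3 gives A_3.

Type A_{3}, Milnor number mu = 3.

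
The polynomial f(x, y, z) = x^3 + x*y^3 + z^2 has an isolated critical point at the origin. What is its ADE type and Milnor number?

Type E7, Milnor number mu = 7.

The Hessian of f at 0 is [[0, 0, 0], [0, 0, 0], [0, 0, 2]] with rank 1, so corank 2. A Groebner basis of the Jacobian ideal J(f) in C{x,y,z} is {x^3, x*y^2, 3*x^2 + y^3, z}; counting standard monomials gives mu = 7. Corank 2; j^3 = x^3 is a perfect cube, so E-series; the 4-jet and mu = 7 give E_7.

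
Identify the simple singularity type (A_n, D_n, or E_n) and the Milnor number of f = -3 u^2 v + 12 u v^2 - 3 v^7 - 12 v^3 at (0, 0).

The Hessian of f at 0 has rank 0. Corank 2; j^3 = -3*v*(u - 2*v)^2 has shape L^2 M (L != M), so D-series; mu = 8 gives D_8.

Type D_{8}, Milnor number mu = 8.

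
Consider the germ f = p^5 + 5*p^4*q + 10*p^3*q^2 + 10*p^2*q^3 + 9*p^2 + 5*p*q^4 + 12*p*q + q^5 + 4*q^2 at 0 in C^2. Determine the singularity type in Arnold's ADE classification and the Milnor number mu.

Type A4, Milnor number mu = 4.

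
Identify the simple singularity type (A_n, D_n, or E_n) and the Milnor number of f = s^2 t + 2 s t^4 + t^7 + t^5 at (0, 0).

The Hessian of f at 0 is [[0, 0], [0, 0]] with rank 0, so corank 2. A Groebner basis of the Jacobian ideal J(f) in C{s,t} is {s*t + t^4, s*t^2, s^2 - 5*s*t}; counting standard monomials gives mu = 6. Corank 2; j^3 = s^2*t has shape L^2 M (L != M), so D-series; mu = 6 gives D_6.

Type D_6, Milnor number mu = 6.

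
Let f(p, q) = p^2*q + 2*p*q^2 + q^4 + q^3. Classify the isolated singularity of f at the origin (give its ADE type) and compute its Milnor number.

Type D_{5}, Milnor number mu = 5.

The Hessian of f at 0 is [[0, 0], [0, 0]] with rank 0, so corank 2. A Groebner basis of the Jacobian ideal J(f) in C{p,q} is {p^3 - p^2/4 + q^2/4, p^2/4 + q^3 - q^2/4, p*q + q^2}; counting standard monomials gives mu = 5. Corank 2; j^3 = q*(p + q)^2 has shape L^2 M (L != M), so D-series; mu = 5 gives D_5.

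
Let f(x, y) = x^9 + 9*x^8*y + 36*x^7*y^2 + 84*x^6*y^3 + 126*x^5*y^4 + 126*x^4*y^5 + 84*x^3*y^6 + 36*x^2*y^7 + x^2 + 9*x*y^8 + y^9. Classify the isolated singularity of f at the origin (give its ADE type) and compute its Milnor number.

Type A_8, Milnor number mu = 8.

The Hessian of f at 0 is [[2, 0], [0, 0]] with rank 1, so corank 1. A Groebner basis of the Jacobian ideal J(f) in C{x,y} is {y^8, x}; counting standard monomials gives mu = 8. Corank 1: A-series; mu = 8 gives A_8.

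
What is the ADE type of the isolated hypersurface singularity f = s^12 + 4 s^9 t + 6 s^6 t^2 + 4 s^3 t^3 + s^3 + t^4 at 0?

E_{6}

The Hessian of f at 0 is [[0, 0], [0, 0]] with rank 0, so corank 2. A Groebner basis of the Jacobian ideal J(f) in C{s,t} is {t^3, s^2}; counting standard monomials gives mu = 6. Corank 2; j^3 = s^3 is a perfect cube, so E-series; the 4-jet and mu = 6 give E_6.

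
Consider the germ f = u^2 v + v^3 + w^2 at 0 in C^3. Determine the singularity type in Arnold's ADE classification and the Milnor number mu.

Type D4, Milnor number mu = 4.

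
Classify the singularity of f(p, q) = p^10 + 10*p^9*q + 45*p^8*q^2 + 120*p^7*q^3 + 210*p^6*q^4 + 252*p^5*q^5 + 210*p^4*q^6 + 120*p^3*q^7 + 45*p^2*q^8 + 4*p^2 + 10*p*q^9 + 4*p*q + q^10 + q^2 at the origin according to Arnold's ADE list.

The Hessian of f at 0 is [[8, 4], [4, 2]] with rank 1, so corank 1. A Groebner basis of the Jacobian ideal J(f) in C{p,q} is {q^9, p + q/2}; counting standard monomials gives mu = 9. Corank 1: A-series; mu = 9 gives A_9.

A_9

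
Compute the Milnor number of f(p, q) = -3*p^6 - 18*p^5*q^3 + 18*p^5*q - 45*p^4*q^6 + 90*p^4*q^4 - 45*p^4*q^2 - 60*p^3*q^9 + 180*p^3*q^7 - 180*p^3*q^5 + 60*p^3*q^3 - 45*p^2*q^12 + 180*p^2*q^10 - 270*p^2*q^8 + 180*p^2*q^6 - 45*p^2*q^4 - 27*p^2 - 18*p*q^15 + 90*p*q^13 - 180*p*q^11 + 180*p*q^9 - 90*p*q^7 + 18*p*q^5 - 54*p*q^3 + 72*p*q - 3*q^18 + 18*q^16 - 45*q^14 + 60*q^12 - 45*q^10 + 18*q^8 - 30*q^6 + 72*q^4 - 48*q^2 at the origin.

The Hessian of f at 0 has rank 1. Corank 1: A-series; mu = 5 gives A_5.

5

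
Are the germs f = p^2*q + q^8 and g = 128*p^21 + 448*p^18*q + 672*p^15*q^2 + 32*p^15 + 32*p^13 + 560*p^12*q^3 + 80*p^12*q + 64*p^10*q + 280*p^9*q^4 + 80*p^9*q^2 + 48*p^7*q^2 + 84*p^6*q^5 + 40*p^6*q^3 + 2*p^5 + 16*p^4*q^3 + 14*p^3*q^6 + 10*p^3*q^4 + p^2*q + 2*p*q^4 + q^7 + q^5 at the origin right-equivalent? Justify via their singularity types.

No.

The Hessian of f at 0 has rank 0. Corank 2; j^3 = p^2*q has shape L^2 M (L != M), so D-series; mu = 9 gives D_9. The Hessian of g at 0 has rank 0. Corank 2; j^3 = p^2*q has shape L^2 M (L != M), so D-series; mu = 6 gives D_6. f is D_9 but g is D_6, hence not right-equivalent.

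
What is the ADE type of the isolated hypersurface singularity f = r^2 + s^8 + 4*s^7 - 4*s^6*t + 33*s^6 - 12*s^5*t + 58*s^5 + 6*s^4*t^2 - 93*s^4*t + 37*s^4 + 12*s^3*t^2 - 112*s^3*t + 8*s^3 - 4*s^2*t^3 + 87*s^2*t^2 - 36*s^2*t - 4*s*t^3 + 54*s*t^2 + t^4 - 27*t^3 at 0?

The Hessian of f at 0 has rank 1. Corank 2; j^3 = (2*s - 3*t)^3 is a perfect cube, so E-series; the 4-jet and mu = 6 give E_6.

E6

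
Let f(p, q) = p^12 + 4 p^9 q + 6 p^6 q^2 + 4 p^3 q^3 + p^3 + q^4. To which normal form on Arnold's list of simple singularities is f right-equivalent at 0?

E_6

The Hessian of f at 0 has rank 0. Corank 2; j^3 = p^3 is a perfect cube, so E-series; the 4-jet and mu = 6 give E_6.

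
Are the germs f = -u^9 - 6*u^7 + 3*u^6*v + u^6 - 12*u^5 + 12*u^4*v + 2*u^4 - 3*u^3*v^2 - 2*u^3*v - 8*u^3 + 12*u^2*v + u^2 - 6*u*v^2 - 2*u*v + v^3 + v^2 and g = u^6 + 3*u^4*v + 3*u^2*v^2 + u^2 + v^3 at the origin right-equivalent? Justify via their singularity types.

Yes.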